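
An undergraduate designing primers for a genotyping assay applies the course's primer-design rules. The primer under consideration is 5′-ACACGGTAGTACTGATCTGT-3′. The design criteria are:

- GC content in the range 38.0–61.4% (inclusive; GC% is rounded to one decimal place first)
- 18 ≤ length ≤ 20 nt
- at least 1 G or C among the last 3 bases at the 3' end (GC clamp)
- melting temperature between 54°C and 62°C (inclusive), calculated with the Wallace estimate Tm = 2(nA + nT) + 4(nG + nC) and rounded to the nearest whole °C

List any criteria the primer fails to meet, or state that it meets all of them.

Base counts: A=5, T=6, G=5, C=4 (length 20).
GC content: GC 9/20 = 45.0% ✓
length: length 20 ✓
GC clamp: 3' end TGT has 1 G/C ✓
Tm: Tm = 2·11 + 4·9 = 58°C ✓

Meets all criteria.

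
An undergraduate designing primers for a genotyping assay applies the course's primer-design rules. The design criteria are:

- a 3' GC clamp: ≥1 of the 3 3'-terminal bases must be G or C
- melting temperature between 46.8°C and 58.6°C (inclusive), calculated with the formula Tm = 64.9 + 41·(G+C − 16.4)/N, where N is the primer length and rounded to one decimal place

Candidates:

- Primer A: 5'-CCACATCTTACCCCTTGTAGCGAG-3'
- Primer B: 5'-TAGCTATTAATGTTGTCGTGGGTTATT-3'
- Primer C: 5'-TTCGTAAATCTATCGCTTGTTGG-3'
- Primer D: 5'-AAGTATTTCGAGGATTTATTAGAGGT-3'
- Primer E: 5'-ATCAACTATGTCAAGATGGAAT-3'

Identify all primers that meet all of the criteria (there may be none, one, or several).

Primer C and Primer D.

Primer A (24 nt, A=5 T=6 G=4 C=9): 3' end GAG has 2 G/C ✓; Tm = 64.9 + 41·(13 − 16.4)/24 = 59.1°C, outside 46.8–58.6°C ✗ — fails.
Primer B (27 nt, A=5 T=13 G=7 C=2): 3' end ATT has 0 G/C, need ≥1 ✗; Tm = 64.9 + 41·(9 − 16.4)/27 = 53.7°C ✓ — fails.
Primer C (23 nt, A=4 T=10 G=5 C=4): 3' end TGG has 2 G/C ✓; Tm = 64.9 + 41·(9 − 16.4)/23 = 51.7°C ✓ — passes.
Primer D (26 nt, A=8 T=10 G=7 C=1): 3' end GGT has 2 G/C ✓; Tm = 64.9 + 41·(8 − 16.4)/26 = 51.7°C ✓ — passes.
Primer E (22 nt, A=9 T=6 G=4 C=3): 3' end AAT has 0 G/C, need ≥1 ✗; Tm = 64.9 + 41·(7 − 16.4)/22 = 47.4°C ✓ — fails.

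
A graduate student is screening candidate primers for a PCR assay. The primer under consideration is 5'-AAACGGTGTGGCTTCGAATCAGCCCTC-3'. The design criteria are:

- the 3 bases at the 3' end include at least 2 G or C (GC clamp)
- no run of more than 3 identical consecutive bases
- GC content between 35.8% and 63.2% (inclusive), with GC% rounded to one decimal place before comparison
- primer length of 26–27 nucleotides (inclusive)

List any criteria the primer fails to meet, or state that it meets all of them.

Meets all criteria.

Base counts: A=6, T=6, G=7, C=8 (length 27).
GC clamp: 3' end CTC has 2 G/C ✓
homopolymer run: longest run = 3 ✓
GC content: GC 15/27 = 55.6% ✓
length: length 27 ✓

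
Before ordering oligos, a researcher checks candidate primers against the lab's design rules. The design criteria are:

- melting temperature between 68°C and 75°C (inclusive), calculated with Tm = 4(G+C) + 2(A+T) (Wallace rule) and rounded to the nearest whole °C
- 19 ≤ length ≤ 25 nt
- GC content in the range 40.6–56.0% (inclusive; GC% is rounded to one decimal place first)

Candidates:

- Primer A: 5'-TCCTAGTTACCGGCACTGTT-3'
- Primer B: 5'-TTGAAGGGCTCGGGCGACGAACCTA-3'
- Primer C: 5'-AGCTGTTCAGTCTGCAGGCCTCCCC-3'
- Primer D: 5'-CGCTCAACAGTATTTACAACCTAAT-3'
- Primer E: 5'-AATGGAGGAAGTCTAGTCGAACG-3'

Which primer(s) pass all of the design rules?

Primer E only.

Primer A (20 nt, A=3 T=7 G=4 C=6): Tm = 2·10 + 4·10 = 60°C, outside 68–75°C ✗; length 20 ✓; GC 10/20 = 50.0% ✓ — fails.
Primer B (25 nt, A=6 T=4 G=9 C=6): Tm = 2·10 + 4·15 = 80°C, outside 68–75°C ✗; length 25 ✓; GC 15/25 = 60.0%, outside 40.6–56.0% ✗ — fails.
Primer C (25 nt, A=3 T=6 G=6 C=10): Tm = 2·9 + 4·16 = 82°C, outside 68–75°C ✗; length 25 ✓; GC 16/25 = 64.0%, outside 40.6–56.0% ✗ — fails.
Primer D (25 nt, A=9 T=7 G=2 C=7): Tm = 2·16 + 4·9 = 68°C ✓; length 25 ✓; GC 9/25 = 36.0%, outside 40.6–56.0% ✗ — fails.
Primer E (23 nt, A=8 T=4 G=8 C=3): Tm = 2·12 + 4·11 = 68°C ✓; length 23 ✓; GC 11/23 = 47.8% ✓ — passes.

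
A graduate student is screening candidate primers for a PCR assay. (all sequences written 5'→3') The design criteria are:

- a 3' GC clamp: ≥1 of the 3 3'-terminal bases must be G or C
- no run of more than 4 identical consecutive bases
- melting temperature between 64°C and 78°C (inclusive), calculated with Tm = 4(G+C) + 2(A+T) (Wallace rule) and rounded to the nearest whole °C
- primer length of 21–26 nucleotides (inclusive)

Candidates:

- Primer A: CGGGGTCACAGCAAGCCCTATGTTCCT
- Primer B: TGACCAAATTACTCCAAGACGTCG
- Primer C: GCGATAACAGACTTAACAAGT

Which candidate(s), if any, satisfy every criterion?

Primer B only.

Primer A (27 nt, A=5 T=6 G=7 C=9): 3' end CCT has 2 G/C ✓; longest run = 4 ✓; Tm = 2·11 + 4·16 = 86°C, outside 64–78°C ✗; length 27, outside 21–26 ✗ — fails.
Primer B (24 nt, A=8 T=5 G=4 C=7): 3' end TCG has 2 G/C ✓; longest run = 3 ✓; Tm = 2·13 + 4·11 = 70°C ✓; length 24 ✓ — passes.
Primer C (21 nt, A=9 T=4 G=4 C=4): 3' end AGT has 1 G/C ✓; longest run = 2 ✓; Tm = 2·13 + 4·8 = 58°C, outside 64–78°C ✗; length 21 ✓ — fails.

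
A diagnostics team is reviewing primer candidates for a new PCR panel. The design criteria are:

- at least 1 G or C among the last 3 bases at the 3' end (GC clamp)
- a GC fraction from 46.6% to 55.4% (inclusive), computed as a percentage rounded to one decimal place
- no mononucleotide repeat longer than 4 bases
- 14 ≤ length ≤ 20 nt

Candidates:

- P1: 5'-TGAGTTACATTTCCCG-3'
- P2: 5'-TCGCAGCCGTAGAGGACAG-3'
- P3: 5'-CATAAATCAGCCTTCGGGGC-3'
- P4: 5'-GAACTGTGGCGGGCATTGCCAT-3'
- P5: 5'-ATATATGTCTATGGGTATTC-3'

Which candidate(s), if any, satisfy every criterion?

P1 (16 nt, A=3 T=6 G=3 C=4): 3' end CCG has 3 G/C ✓; GC 7/16 = 43.8%, outside 46.6–55.4% ✗; longest run = 3 ✓; length 16 ✓ — fails.
P2 (19 nt, A=5 T=2 G=7 C=5): 3' end CAG has 2 G/C ✓; GC 12/19 = 63.2%, outside 46.6–55.4% ✗; longest run = 2 ✓; length 19 ✓ — fails.
P3 (20 nt, A=5 T=4 G=5 C=6): 3' end GGC has 3 G/C ✓; GC 11/20 = 55.0% ✓; longest run = 4 ✓; length 20 ✓ — passes.
P4 (22 nt, A=4 T=5 G=8 C=5): 3' end CAT has 1 G/C ✓; GC 13/22 = 59.1%, outside 46.6–55.4% ✗; longest run = 3 ✓; length 22, outside 14–20 ✗ — fails.
P5 (20 nt, A=5 T=9 G=4 C=2): 3' end TTC has 1 G/C ✓; GC 6/20 = 30.0%, outside 46.6–55.4% ✗; longest run = 3 ✓; length 20 ✓ — fails.

P3 only.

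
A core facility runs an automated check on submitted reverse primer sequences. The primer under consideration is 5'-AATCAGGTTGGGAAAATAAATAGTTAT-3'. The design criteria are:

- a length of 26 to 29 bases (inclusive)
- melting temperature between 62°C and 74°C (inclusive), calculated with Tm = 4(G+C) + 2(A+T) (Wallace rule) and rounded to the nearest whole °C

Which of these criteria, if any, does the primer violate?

Base counts: A=12, T=8, G=6, C=1 (length 27).
length: length 27 ✓
Tm: Tm = 2·20 + 4·7 = 68°C ✓

Meets all criteria.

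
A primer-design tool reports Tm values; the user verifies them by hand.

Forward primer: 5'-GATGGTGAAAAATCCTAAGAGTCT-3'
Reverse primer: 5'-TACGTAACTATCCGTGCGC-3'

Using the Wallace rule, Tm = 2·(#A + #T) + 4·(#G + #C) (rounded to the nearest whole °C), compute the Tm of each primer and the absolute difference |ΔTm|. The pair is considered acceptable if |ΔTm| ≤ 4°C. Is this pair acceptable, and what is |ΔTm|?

|ΔTm| = 8°C; the pair is not acceptable.

Forward: A=9 T=6 G=6 C=3 → Tm = 2·15 + 4·9 = 66°C.
Reverse: A=4 T=5 G=4 C=6 → Tm = 2·9 + 4·10 = 58°C.
|ΔTm| = |66 − 58| = 8°C, > 4°C.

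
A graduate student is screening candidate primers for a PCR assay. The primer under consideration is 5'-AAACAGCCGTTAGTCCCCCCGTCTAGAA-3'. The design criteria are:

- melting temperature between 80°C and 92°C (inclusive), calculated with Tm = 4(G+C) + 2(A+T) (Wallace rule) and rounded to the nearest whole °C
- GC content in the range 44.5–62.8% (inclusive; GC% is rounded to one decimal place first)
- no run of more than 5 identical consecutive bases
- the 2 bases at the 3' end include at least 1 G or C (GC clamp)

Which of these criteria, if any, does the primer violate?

Fails: homopolymer run, GC clamp.

Base counts: A=8, T=5, G=5, C=10 (length 28).
Tm: Tm = 2·13 + 4·15 = 86°C ✓
GC content: GC 15/28 = 53.6% ✓
homopolymer run: longest run = 6, exceeds 5 ✗
GC clamp: 3' end AA has 0 G/C, need ≥1 ✗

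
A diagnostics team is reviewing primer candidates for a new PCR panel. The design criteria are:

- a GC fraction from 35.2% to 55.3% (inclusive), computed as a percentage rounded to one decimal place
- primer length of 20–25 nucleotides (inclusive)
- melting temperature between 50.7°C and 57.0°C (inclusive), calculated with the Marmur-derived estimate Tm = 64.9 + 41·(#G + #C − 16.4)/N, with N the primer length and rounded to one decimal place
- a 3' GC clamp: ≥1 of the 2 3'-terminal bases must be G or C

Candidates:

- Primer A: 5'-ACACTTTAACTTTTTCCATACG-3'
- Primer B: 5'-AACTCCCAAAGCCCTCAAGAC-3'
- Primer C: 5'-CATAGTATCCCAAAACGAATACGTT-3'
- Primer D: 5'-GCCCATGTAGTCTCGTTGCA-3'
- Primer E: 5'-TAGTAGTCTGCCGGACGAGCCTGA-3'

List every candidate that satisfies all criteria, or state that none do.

Primer A (22 nt, A=6 T=9 G=1 C=6): GC 7/22 = 31.8%, outside 35.2–55.3% ✗; length 22 ✓; Tm = 64.9 + 41·(7 − 16.4)/22 = 47.4°C, outside 50.7–57.0°C ✗; 3' end CG has 2 G/C ✓ — fails.
Primer B (21 nt, A=8 T=2 G=2 C=9): GC 11/21 = 52.4% ✓; length 21 ✓; Tm = 64.9 + 41·(11 − 16.4)/21 = 54.4°C ✓; 3' end AC has 1 G/C ✓ — passes.
Primer C (25 nt, A=10 T=6 G=3 C=6): GC 9/25 = 36.0% ✓; length 25 ✓; Tm = 64.9 + 41·(9 − 16.4)/25 = 52.8°C ✓; 3' end TT has 0 G/C, need ≥1 ✗ — fails.
Primer D (20 nt, A=3 T=6 G=5 C=6): GC 11/20 = 55.0% ✓; length 20 ✓; Tm = 64.9 + 41·(11 − 16.4)/20 = 53.8°C ✓; 3' end CA has 1 G/C ✓ — passes.
Primer E (24 nt, A=5 T=5 G=8 C=6): GC 14/24 = 58.3%, outside 35.2–55.3% ✗; length 24 ✓; Tm = 64.9 + 41·(14 − 16.4)/24 = 60.8°C, outside 50.7–57.0°C ✗; 3' end GA has 1 G/C ✓ — fails.

Primer B and Primer D.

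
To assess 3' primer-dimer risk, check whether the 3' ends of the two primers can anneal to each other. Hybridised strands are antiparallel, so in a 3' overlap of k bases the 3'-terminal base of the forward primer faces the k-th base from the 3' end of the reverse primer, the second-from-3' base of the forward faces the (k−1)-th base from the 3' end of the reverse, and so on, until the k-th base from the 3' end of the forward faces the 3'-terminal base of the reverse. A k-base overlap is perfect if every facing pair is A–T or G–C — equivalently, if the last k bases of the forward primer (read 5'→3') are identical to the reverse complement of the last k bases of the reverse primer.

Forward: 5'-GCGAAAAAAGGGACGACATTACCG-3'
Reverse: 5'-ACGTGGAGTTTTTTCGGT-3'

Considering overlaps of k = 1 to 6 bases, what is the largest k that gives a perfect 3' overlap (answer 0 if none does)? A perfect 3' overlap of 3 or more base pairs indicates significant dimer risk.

Last 6 bases (5'→3') — forward …TTACCG, reverse …TTCGGT.
Reverse complement of the reverse primer's last 6 bases: ACCGAA; its first k bases are the reverse complement of the reverse primer's last k bases, so a perfect k-base overlap needs the forward primer's last k bases to equal them.
Comparing (forward last k vs required): k=1: G vs A ✗; k=2: CG vs AC ✗; k=3: CCG vs ACC ✗; k=4: ACCG vs ACCG ✓; k=5: TACCG vs ACCGA ✗; k=6: TTACCG vs ACCGAA ✗.
Only k = 4 is perfect, so the longest perfect 3' overlap is 4.

Longest perfect overlap: 4 complementary base pairs; significant dimer risk (threshold 3).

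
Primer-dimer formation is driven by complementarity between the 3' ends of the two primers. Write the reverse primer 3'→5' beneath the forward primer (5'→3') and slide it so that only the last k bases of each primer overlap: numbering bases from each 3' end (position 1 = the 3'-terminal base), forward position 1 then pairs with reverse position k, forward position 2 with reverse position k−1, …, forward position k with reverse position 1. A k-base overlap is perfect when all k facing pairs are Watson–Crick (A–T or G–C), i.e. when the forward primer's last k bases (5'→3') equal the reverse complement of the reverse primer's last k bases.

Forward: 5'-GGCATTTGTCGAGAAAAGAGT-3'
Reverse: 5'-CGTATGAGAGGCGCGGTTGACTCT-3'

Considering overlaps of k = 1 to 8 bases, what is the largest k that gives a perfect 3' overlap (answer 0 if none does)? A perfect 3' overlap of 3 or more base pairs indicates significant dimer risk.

Last 8 bases (5'→3') — forward …AAAAGAGT, reverse …TTGACTCT.
Reverse complement of the reverse primer's last 8 bases: AGAGTCAA; its first k bases are the reverse complement of the reverse primer's last k bases, so a perfect k-base overlap needs the forward primer's last k bases to equal them.
Comparing (forward last k vs required): k=1: T vs A ✗; k=2: GT vs AG ✗; k=3: AGT vs AGA ✗; k=4: GAGT vs AGAG ✗; k=5: AGAGT vs AGAGT ✓; k=6: AAGAGT vs AGAGTC ✗; k=7: AAAGAGT vs AGAGTCA ✗; k=8: AAAAGAGT vs AGAGTCAA ✗.
Only k = 5 is perfect, so the longest perfect 3' overlap is 5.

Longest perfect overlap: 5 complementary base pairs; significant dimer risk (threshold 3).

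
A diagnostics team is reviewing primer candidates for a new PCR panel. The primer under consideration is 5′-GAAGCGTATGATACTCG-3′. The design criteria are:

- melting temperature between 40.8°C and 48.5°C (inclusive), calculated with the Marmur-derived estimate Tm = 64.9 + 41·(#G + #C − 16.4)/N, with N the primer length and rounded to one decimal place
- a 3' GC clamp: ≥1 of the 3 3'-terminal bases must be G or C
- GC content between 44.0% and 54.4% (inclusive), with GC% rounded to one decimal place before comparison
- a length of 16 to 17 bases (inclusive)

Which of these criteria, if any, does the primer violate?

Meets all criteria.

Base counts: A=5, T=4, G=5, C=3 (length 17).
Tm: Tm = 64.9 + 41·(8 − 16.4)/17 = 44.6°C ✓
GC clamp: 3' end TCG has 2 G/C ✓
GC content: GC 8/17 = 47.1% ✓
length: length 17 ✓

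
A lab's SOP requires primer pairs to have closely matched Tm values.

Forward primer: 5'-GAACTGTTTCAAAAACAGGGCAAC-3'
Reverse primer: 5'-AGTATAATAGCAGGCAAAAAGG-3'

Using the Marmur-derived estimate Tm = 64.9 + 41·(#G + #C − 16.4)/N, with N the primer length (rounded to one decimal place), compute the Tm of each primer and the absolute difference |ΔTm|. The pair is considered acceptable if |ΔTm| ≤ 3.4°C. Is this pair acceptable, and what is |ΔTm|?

Forward: G+C = 10, N = 24 → Tm = 64.9 + 41·(10 − 16.4)/24 = 54.0°C.
Reverse: G+C = 8, N = 22 → Tm = 64.9 + 41·(8 − 16.4)/22 = 49.2°C.
|ΔTm| = |54.0 − 49.2| = 4.8°C, > 3.4°C.

|ΔTm| = 4.8°C; the pair is not acceptable.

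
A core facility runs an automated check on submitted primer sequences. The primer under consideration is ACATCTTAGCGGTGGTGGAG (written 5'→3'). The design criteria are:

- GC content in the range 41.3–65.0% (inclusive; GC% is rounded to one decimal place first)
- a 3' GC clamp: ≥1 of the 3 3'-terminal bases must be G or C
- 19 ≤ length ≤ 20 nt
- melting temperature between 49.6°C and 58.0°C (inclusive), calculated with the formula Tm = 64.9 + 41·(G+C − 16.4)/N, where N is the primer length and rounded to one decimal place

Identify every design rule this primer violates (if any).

Meets all criteria.

Base counts: A=4, T=5, G=8, C=3 (length 20).
GC content: GC 11/20 = 55.0% ✓
GC clamp: 3' end GAG has 2 G/C ✓
length: length 20 ✓
Tm: Tm = 64.9 + 41·(11 − 16.4)/20 = 53.8°C ✓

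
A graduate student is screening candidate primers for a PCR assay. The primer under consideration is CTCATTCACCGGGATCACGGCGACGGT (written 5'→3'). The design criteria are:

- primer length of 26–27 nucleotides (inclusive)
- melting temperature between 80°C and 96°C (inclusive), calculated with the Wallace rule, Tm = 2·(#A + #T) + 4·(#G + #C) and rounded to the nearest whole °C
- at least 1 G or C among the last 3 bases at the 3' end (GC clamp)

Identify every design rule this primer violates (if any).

Meets all criteria.

Base counts: A=5, T=5, G=8, C=9 (length 27).
length: length 27 ✓
Tm: Tm = 2·10 + 4·17 = 88°C ✓
GC clamp: 3' end GGT has 2 G/C ✓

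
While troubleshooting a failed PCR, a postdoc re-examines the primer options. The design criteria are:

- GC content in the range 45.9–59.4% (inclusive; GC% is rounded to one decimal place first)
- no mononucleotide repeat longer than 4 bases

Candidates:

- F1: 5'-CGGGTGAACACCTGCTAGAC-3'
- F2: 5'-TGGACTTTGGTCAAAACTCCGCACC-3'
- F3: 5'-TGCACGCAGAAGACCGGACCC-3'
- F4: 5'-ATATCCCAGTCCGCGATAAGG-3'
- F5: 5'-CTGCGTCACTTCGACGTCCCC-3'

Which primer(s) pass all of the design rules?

F2 and F4.

F1 (20 nt, A=5 T=3 G=6 C=6): GC 12/20 = 60.0%, outside 45.9–59.4% ✗; longest run = 3 ✓ — fails.
F2 (25 nt, A=6 T=6 G=5 C=8): GC 13/25 = 52.0% ✓; longest run = 4 ✓ — passes.
F3 (21 nt, A=6 T=1 G=6 C=8): GC 14/21 = 66.7%, outside 45.9–59.4% ✗; longest run = 3 ✓ — fails.
F4 (21 nt, A=6 T=4 G=5 C=6): GC 11/21 = 52.4% ✓; longest run = 3 ✓ — passes.
F5 (21 nt, A=2 T=5 G=4 C=10): GC 14/21 = 66.7%, outside 45.9–59.4% ✗; longest run = 4 ✓ — fails.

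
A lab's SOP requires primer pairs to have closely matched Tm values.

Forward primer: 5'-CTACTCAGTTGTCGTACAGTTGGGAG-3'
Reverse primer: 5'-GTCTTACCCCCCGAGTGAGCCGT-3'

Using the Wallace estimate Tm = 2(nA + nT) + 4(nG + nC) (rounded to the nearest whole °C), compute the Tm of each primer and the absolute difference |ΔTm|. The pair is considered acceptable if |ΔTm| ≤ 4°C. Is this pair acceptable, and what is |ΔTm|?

Forward: A=5 T=8 G=8 C=5 → Tm = 2·13 + 4·13 = 78°C.
Reverse: A=3 T=5 G=6 C=9 → Tm = 2·8 + 4·15 = 76°C.
|ΔTm| = |78 − 76| = 2°C, ≤ 4°C.

|ΔTm| = 2°C; the pair is acceptable.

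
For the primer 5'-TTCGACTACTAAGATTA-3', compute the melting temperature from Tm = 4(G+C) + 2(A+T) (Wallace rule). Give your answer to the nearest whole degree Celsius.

Base counts: A=6, T=6, G=2, C=3 (length 17).
Tm = 2·(6+6) + 4·(2+3) = 2·12 + 4·5 = 24 + 20 = 44°C.

44°C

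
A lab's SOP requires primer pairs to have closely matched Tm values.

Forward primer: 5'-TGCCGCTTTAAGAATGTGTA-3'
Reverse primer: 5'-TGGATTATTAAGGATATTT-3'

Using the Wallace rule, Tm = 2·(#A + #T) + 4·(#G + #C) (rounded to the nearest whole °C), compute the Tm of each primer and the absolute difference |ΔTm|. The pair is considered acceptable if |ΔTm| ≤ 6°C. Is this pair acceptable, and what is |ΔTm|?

|ΔTm| = 10°C; the pair is not acceptable.

Forward: A=5 T=7 G=5 C=3 → Tm = 2·12 + 4·8 = 56°C.
Reverse: A=6 T=9 G=4 C=0 → Tm = 2·15 + 4·4 = 46°C.
|ΔTm| = |56 − 46| = 10°C, > 6°C.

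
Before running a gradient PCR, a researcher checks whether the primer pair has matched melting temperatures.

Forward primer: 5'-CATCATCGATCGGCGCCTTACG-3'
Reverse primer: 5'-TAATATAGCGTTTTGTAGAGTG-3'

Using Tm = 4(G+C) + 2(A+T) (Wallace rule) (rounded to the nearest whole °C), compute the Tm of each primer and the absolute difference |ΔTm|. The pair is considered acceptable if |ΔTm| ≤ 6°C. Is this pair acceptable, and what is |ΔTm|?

Forward: A=4 T=5 G=5 C=8 → Tm = 2·9 + 4·13 = 70°C.
Reverse: A=6 T=9 G=6 C=1 → Tm = 2·15 + 4·7 = 58°C.
|ΔTm| = |70 − 58| = 12°C, > 6°C.

|ΔTm| = 12°C; the pair is not acceptable.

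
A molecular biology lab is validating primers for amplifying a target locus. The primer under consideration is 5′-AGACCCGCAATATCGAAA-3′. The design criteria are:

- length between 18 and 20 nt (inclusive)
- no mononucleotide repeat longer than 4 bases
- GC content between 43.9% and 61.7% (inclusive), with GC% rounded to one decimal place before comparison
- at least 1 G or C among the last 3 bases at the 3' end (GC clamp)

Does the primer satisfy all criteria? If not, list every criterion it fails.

Base counts: A=8, T=2, G=3, C=5 (length 18).
length: length 18 ✓
homopolymer run: longest run = 3 ✓
GC content: GC 8/18 = 44.4% ✓
GC clamp: 3' end AAA has 0 G/C, need ≥1 ✗

Fails: GC clamp.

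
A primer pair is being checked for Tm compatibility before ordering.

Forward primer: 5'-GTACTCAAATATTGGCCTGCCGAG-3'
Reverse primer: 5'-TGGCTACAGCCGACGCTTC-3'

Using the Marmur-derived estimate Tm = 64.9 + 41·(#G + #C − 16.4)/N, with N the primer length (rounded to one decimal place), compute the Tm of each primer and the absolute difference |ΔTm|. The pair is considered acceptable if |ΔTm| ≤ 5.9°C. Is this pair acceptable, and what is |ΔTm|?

|ΔTm| = 2.0°C; the pair is acceptable.

Forward: G+C = 12, N = 24 → Tm = 64.9 + 41·(12 − 16.4)/24 = 57.4°C.
Reverse: G+C = 12, N = 19 → Tm = 64.9 + 41·(12 − 16.4)/19 = 55.4°C.
|ΔTm| = |57.4 − 55.4| = 2.0°C, ≤ 5.9°C.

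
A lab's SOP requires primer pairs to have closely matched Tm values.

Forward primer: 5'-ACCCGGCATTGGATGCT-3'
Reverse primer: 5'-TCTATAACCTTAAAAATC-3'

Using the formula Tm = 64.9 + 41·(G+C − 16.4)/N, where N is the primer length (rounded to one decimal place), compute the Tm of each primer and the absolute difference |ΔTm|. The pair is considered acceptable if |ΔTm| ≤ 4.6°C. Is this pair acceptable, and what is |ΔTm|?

Forward: G+C = 10, N = 17 → Tm = 64.9 + 41·(10 − 16.4)/17 = 49.5°C.
Reverse: G+C = 4, N = 18 → Tm = 64.9 + 41·(4 − 16.4)/18 = 36.7°C.
|ΔTm| = |49.5 − 36.7| = 12.8°C, > 4.6°C.

|ΔTm| = 12.8°C; the pair is not acceptable.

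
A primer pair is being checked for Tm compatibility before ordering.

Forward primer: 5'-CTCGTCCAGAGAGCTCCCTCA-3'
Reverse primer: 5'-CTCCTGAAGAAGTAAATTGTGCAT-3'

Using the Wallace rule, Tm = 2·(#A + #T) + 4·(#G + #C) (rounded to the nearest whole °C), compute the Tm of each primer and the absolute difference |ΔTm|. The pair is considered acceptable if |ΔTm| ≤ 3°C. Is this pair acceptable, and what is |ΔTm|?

|ΔTm| = 2°C; the pair is acceptable.

Forward: A=4 T=4 G=4 C=9 → Tm = 2·8 + 4·13 = 68°C.
Reverse: A=8 T=7 G=5 C=4 → Tm = 2·15 + 4·9 = 66°C.
|ΔTm| = |68 − 66| = 2°C, ≤ 3°C.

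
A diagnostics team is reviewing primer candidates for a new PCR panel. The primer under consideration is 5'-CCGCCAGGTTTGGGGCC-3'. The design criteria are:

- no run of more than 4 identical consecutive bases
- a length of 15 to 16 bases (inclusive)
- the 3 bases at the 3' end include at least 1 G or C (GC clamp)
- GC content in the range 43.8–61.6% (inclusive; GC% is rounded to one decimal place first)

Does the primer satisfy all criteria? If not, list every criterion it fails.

Base counts: A=1, T=3, G=7, C=6 (length 17).
homopolymer run: longest run = 4 ✓
length: length 17, outside 15–16 ✗
GC clamp: 3' end GCC has 3 G/C ✓
GC content: GC 13/17 = 76.5%, outside 43.8–61.6% ✗

Fails: length, GC content.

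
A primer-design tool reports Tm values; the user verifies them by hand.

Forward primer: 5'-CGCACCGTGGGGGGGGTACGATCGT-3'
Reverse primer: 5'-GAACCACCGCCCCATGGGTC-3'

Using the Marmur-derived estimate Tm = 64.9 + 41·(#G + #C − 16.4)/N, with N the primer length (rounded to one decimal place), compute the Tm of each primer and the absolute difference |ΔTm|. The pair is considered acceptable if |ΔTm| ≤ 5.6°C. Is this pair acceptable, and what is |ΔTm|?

|ΔTm| = 7.5°C; the pair is not acceptable.

Forward: G+C = 18, N = 25 → Tm = 64.9 + 41·(18 − 16.4)/25 = 67.5°C.
Reverse: G+C = 14, N = 20 → Tm = 64.9 + 41·(14 − 16.4)/20 = 60.0°C.
|ΔTm| = |67.5 − 60.0| = 7.5°C, > 5.6°C.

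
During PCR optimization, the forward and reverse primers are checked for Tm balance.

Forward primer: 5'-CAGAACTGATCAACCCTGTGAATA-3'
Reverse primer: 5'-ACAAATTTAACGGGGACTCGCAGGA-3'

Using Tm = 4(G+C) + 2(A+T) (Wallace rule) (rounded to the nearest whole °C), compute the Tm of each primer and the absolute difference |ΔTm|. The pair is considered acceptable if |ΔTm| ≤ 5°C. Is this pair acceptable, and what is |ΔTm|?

|ΔTm| = 6°C; the pair is not acceptable.

Forward: A=9 T=5 G=4 C=6 → Tm = 2·14 + 4·10 = 68°C.
Reverse: A=9 T=4 G=7 C=5 → Tm = 2·13 + 4·12 = 74°C.
|ΔTm| = |68 − 74| = 6°C, > 5°C.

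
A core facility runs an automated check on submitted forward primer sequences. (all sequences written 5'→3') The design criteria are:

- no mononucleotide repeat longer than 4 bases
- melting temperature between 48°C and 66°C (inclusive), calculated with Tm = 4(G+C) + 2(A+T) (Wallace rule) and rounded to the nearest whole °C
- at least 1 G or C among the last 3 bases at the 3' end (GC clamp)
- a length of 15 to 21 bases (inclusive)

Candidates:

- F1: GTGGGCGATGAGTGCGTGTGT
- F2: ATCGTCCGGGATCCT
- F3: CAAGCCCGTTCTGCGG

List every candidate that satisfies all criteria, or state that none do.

F2 and F3.

F1 (21 nt, A=2 T=6 G=11 C=2): longest run = 3 ✓; Tm = 2·8 + 4·13 = 68°C, outside 48–66°C ✗; 3' end TGT has 1 G/C ✓; length 21 ✓ — fails.
F2 (15 nt, A=2 T=4 G=4 C=5): longest run = 3 ✓; Tm = 2·6 + 4·9 = 48°C ✓; 3' end CCT has 2 G/C ✓; length 15 ✓ — passes.
F3 (16 nt, A=2 T=3 G=5 C=6): longest run = 3 ✓; Tm = 2·5 + 4·11 = 54°C ✓; 3' end CGG has 3 G/C ✓; length 16 ✓ — passes.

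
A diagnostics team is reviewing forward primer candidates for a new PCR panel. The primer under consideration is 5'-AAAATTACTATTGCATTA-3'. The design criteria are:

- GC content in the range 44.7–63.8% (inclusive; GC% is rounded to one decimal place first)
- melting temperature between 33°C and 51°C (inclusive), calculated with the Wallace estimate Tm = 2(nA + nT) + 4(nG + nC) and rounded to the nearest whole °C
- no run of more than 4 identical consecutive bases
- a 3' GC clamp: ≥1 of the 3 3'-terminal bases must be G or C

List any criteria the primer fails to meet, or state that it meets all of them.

Fails: GC content, GC clamp.

Base counts: A=8, T=7, G=1, C=2 (length 18).
GC content: GC 3/18 = 16.7%, outside 44.7–63.8% ✗
Tm: Tm = 2·15 + 4·3 = 42°C ✓
homopolymer run: longest run = 4 ✓
GC clamp: 3' end TTA has 0 G/C, need ≥1 ✗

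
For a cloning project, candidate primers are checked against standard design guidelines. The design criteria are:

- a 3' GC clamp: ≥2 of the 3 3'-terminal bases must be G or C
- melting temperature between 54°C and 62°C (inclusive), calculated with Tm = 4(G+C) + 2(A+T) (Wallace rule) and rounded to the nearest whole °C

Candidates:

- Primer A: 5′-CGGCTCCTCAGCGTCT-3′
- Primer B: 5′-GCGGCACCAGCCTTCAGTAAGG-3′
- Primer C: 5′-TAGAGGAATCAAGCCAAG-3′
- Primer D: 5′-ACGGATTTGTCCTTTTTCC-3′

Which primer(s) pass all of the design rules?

Primer A (16 nt, A=1 T=4 G=4 C=7): 3' end TCT has 1 G/C, need ≥2 ✗; Tm = 2·5 + 4·11 = 54°C ✓ — fails.
Primer B (22 nt, A=5 T=3 G=7 C=7): 3' end AGG has 2 G/C ✓; Tm = 2·8 + 4·14 = 72°C, outside 54–62°C ✗ — fails.
Primer C (18 nt, A=8 T=2 G=5 C=3): 3' end AAG has 1 G/C, need ≥2 ✗; Tm = 2·10 + 4·8 = 52°C, outside 54–62°C ✗ — fails.
Primer D (19 nt, A=2 T=9 G=3 C=5): 3' end TCC has 2 G/C ✓; Tm = 2·11 + 4·8 = 54°C ✓ — passes.

Primer D only.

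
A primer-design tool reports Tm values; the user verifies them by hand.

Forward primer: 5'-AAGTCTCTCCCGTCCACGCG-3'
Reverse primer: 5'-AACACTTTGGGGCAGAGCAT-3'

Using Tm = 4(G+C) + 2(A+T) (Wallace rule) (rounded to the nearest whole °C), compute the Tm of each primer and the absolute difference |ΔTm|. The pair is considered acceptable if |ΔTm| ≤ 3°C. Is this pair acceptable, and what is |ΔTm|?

Forward: A=3 T=4 G=4 C=9 → Tm = 2·7 + 4·13 = 66°C.
Reverse: A=6 T=4 G=6 C=4 → Tm = 2·10 + 4·10 = 60°C.
|ΔTm| = |66 − 60| = 6°C, > 3°C.

|ΔTm| = 6°C; the pair is not acceptable.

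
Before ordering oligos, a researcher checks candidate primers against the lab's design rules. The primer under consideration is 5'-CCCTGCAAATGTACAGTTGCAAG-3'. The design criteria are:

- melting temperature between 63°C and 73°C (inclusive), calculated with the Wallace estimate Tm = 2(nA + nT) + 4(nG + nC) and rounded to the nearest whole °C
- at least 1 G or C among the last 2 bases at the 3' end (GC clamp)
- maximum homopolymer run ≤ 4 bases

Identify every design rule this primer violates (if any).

Base counts: A=7, T=5, G=5, C=6 (length 23).
Tm: Tm = 2·12 + 4·11 = 68°C ✓
GC clamp: 3' end AG has 1 G/C ✓
homopolymer run: longest run = 3 ✓

Meets all criteria.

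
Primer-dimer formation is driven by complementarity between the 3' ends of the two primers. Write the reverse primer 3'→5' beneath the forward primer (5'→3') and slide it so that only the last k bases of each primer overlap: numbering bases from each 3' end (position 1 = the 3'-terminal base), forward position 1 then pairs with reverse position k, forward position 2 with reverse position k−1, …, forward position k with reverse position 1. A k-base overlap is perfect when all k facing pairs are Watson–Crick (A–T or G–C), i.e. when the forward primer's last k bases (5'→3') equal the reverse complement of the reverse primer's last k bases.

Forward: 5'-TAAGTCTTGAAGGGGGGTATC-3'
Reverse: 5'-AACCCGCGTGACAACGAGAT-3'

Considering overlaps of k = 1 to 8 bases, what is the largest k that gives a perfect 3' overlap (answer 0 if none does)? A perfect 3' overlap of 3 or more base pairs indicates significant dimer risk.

Last 8 bases (5'→3') — forward …GGGGTATC, reverse …AACGAGAT.
Reverse complement of the reverse primer's last 8 bases: ATCTCGTT; its first k bases are the reverse complement of the reverse primer's last k bases, so a perfect k-base overlap needs the forward primer's last k bases to equal them.
Comparing (forward last k vs required): k=1: C vs A ✗; k=2: TC vs AT ✗; k=3: ATC vs ATC ✓; k=4: TATC vs ATCT ✗; k=5: GTATC vs ATCTC ✗; k=6: GGTATC vs ATCTCG ✗; k=7: GGGTATC vs ATCTCGT ✗; k=8: GGGGTATC vs ATCTCGTT ✗.
Only k = 3 is perfect, so the longest perfect 3' overlap is 3.

Longest perfect overlap: 3 complementary base pairs; significant dimer risk (threshold 3).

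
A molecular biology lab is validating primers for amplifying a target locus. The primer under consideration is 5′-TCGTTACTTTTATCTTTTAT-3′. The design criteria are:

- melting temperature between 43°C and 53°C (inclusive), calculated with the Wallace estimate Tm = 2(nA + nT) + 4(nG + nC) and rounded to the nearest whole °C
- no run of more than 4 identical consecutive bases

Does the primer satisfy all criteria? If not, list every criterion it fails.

Meets all criteria.

Base counts: A=3, T=13, G=1, C=3 (length 20).
Tm: Tm = 2·16 + 4·4 = 48°C ✓
homopolymer run: longest run = 4 ✓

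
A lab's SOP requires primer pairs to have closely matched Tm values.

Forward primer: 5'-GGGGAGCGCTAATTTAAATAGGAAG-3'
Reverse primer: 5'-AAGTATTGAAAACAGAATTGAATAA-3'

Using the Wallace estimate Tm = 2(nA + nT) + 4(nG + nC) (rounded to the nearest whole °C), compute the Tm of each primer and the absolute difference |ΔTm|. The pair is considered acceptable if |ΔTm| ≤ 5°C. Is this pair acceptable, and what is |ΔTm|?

|ΔTm| = 12°C; the pair is not acceptable.

Forward: A=9 T=5 G=9 C=2 → Tm = 2·14 + 4·11 = 72°C.
Reverse: A=14 T=6 G=4 C=1 → Tm = 2·20 + 4·5 = 60°C.
|ΔTm| = |72 − 60| = 12°C, > 5°C.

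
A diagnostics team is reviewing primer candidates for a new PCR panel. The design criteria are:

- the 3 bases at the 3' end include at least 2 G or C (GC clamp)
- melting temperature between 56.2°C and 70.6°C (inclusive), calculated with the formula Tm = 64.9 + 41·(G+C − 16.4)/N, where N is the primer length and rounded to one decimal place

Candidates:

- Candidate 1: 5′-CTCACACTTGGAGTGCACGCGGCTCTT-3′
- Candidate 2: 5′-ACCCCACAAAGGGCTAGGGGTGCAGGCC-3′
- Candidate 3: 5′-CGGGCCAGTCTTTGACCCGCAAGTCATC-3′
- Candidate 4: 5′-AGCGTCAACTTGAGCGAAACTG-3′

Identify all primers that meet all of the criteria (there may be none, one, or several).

Candidate 2 only.

Candidate 1 (27 nt, A=4 T=7 G=7 C=9): 3' end CTT has 1 G/C, need ≥2 ✗; Tm = 64.9 + 41·(16 − 16.4)/27 = 64.3°C ✓ — fails.
Candidate 2 (28 nt, A=7 T=2 G=10 C=9): 3' end GCC has 3 G/C ✓; Tm = 64.9 + 41·(19 − 16.4)/28 = 68.7°C ✓ — passes.
Candidate 3 (28 nt, A=5 T=6 G=7 C=10): 3' end ATC has 1 G/C, need ≥2 ✗; Tm = 64.9 + 41·(17 − 16.4)/28 = 65.8°C ✓ — fails.
Candidate 4 (22 nt, A=7 T=4 G=6 C=5): 3' end CTG has 2 G/C ✓; Tm = 64.9 + 41·(11 − 16.4)/22 = 54.8°C, outside 56.2–70.6°C ✗ — fails.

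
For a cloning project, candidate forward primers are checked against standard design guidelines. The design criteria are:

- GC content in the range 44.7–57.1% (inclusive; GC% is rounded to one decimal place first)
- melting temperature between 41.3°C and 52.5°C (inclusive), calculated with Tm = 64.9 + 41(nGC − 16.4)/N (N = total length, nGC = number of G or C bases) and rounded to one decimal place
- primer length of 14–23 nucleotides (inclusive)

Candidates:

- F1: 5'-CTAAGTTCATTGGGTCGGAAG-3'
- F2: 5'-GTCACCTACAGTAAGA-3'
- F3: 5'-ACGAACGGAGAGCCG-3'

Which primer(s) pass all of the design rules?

F1 only.

F1 (21 nt, A=5 T=6 G=7 C=3): GC 10/21 = 47.6% ✓; Tm = 64.9 + 41·(10 − 16.4)/21 = 52.4°C ✓; length 21 ✓ — passes.
F2 (16 nt, A=6 T=3 G=3 C=4): GC 7/16 = 43.8%, outside 44.7–57.1% ✗; Tm = 64.9 + 41·(7 − 16.4)/16 = 40.8°C, outside 41.3–52.5°C ✗; length 16 ✓ — fails.
F3 (15 nt, A=5 T=0 G=6 C=4): GC 10/15 = 66.7%, outside 44.7–57.1% ✗; Tm = 64.9 + 41·(10 − 16.4)/15 = 47.4°C ✓; length 15 ✓ — fails.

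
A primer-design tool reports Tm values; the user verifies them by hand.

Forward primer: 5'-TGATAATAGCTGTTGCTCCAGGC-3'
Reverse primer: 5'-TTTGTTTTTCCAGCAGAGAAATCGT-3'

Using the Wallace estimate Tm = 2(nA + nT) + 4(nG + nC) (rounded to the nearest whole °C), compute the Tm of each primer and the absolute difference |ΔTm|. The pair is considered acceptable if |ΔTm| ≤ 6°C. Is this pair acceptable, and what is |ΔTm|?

|ΔTm| = 0°C; the pair is acceptable.

Forward: A=5 T=7 G=6 C=5 → Tm = 2·12 + 4·11 = 68°C.
Reverse: A=6 T=10 G=5 C=4 → Tm = 2·16 + 4·9 = 68°C.
|ΔTm| = |68 − 68| = 0°C, ≤ 6°C.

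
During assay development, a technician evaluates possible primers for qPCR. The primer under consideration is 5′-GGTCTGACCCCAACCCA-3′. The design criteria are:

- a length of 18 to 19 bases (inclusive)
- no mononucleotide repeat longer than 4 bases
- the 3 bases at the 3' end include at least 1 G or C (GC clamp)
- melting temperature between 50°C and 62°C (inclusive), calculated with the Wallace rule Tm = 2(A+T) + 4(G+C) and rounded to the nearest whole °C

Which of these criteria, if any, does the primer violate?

Base counts: A=4, T=2, G=3, C=8 (length 17).
length: length 17, outside 18–19 ✗
homopolymer run: longest run = 4 ✓
GC clamp: 3' end CCA has 2 G/C ✓
Tm: Tm = 2·6 + 4·11 = 56°C ✓

Fails: length.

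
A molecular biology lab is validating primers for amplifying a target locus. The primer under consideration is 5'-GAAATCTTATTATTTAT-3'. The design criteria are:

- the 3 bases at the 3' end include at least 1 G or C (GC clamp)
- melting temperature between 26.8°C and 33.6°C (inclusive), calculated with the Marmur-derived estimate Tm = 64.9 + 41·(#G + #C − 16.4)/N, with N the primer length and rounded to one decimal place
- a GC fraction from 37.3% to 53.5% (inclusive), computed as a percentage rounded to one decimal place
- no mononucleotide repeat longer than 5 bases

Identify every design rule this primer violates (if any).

Fails: GC clamp, GC content.

Base counts: A=6, T=9, G=1, C=1 (length 17).
GC clamp: 3' end TAT has 0 G/C, need ≥1 ✗
Tm: Tm = 64.9 + 41·(2 − 16.4)/17 = 30.2°C ✓
GC content: GC 2/17 = 11.8%, outside 37.3–53.5% ✗
homopolymer run: longest run = 3 ✓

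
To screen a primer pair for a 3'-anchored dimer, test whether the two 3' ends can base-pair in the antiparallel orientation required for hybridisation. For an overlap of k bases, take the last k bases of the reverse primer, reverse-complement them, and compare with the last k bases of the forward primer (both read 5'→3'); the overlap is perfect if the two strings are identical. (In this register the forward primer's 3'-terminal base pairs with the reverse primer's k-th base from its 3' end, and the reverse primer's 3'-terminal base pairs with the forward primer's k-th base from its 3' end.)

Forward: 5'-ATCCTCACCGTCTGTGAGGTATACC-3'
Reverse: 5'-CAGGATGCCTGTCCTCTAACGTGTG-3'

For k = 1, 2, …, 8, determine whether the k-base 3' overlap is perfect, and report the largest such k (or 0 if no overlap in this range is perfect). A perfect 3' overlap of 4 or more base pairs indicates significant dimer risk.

Longest perfect overlap: 1 complementary base pair; below the dimer-risk threshold (threshold 4).

Last 8 bases (5'→3') — forward …GGTATACC, reverse …AACGTGTG.
Reverse complement of the reverse primer's last 8 bases: CACACGTT; its first k bases are the reverse complement of the reverse primer's last k bases, so a perfect k-base overlap needs the forward primer's last k bases to equal them.
Comparing (forward last k vs required): k=1: C vs C ✓; k=2: CC vs CA ✗; k=3: ACC vs CAC ✗; k=4: TACC vs CACA ✗; k=5: ATACC vs CACAC ✗; k=6: TATACC vs CACACG ✗; k=7: GTATACC vs CACACGT ✗; k=8: GGTATACC vs CACACGTT ✗.
Only k = 1 is perfect, so the longest perfect 3' overlap is 1.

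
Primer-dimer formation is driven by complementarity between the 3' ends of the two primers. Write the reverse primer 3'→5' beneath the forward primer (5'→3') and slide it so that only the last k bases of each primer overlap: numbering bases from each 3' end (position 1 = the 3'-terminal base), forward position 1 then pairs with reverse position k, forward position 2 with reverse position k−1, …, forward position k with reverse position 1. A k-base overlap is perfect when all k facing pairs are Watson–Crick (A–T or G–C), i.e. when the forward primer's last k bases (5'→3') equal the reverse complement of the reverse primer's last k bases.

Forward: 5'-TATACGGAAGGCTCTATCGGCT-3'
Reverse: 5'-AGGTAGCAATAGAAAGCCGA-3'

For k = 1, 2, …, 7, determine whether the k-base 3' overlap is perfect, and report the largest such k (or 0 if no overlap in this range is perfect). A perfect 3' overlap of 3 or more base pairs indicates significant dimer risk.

Last 7 bases (5'→3') — forward …ATCGGCT, reverse …AAGCCGA.
Reverse complement of the reverse primer's last 7 bases: TCGGCTT; its first k bases are the reverse complement of the reverse primer's last k bases, so a perfect k-base overlap needs the forward primer's last k bases to equal them.
Comparing (forward last k vs required): k=1: T vs T ✓; k=2: CT vs TC ✗; k=3: GCT vs TCG ✗; k=4: GGCT vs TCGG ✗; k=5: CGGCT vs TCGGC ✗; k=6: TCGGCT vs TCGGCT ✓; k=7: ATCGGCT vs TCGGCTT ✗.
Perfect overlaps at k = 1, 6; the largest is 6.

Longest perfect overlap: 6 complementary base pairs; significant dimer risk (threshold 3).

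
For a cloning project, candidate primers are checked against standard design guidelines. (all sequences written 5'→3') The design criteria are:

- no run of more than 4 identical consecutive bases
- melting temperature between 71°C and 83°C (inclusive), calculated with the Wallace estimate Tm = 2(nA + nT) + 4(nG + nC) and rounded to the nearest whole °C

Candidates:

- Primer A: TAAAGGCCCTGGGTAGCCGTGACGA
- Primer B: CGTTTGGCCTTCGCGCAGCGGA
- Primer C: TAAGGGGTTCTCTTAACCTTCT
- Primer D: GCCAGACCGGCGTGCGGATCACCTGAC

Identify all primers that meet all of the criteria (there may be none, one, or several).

Primer A and Primer B.

Primer A (25 nt, A=6 T=4 G=9 C=6): longest run = 3 ✓; Tm = 2·10 + 4·15 = 80°C ✓ — passes.
Primer B (22 nt, A=2 T=5 G=8 C=7): longest run = 3 ✓; Tm = 2·7 + 4·15 = 74°C ✓ — passes.
Primer C (22 nt, A=4 T=9 G=4 C=5): longest run = 4 ✓; Tm = 2·13 + 4·9 = 62°C, outside 71–83°C ✗ — fails.
Primer D (27 nt, A=5 T=3 G=9 C=10): longest run = 2 ✓; Tm = 2·8 + 4·19 = 92°C, outside 71–83°C ✗ — fails.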